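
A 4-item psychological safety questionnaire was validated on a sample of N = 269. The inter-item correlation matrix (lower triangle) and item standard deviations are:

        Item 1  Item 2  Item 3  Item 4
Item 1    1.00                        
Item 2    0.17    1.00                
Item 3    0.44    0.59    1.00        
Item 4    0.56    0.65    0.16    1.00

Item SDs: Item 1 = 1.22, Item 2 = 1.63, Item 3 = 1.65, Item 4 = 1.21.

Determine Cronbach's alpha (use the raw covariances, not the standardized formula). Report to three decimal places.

Σσ²ᵢ = 1.22² + 1.63² + 1.65² + 1.21² = 8.3319
Covariances σ_ij = r_ij · s_i · s_j:
  σ(Item 1,Item 2) = 0.17 × 1.22 × 1.63 = 0.3381
  σ(Item 1,Item 3) = 0.44 × 1.22 × 1.65 = 0.8857
  σ(Item 1,Item 4) = 0.56 × 1.22 × 1.21 = 0.8267
  σ(Item 2,Item 3) = 0.59 × 1.63 × 1.65 = 1.5868
  σ(Item 2,Item 4) = 0.65 × 1.63 × 1.21 = 1.2820
  σ(Item 3,Item 4) = 0.16 × 1.65 × 1.21 = 0.3194
σ²_T = Σσ²ᵢ + 2·Σσ_ij = 8.3319 + 2 × 5.2387 = 18.8093
α = (4/3)·(1 − 8.3319/18.8093) = 0.743

α = 0.743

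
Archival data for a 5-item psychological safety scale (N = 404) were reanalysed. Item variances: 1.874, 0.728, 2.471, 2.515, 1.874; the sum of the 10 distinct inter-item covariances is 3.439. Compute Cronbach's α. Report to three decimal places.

Cronbach's α = 0.526

sum of item variances = 1.874 + 0.728 + 2.471 + 2.515 + 1.874 = 9.462
Sum of distinct covariances = 3.439
total variance = sum of item variances + 2·Σcov = 9.462 + 2 × 3.439 = 16.340
α = (5/4)·(1 − 9.462/16.340) = 0.526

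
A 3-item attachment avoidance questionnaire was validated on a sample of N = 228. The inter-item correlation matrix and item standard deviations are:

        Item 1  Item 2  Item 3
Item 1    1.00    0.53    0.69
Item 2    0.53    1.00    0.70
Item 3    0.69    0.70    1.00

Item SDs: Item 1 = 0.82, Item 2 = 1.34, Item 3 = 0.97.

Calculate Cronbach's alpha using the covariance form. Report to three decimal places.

Cronbach's alpha = 0.817

Σσ²ᵢ = 0.82² + 1.34² + 0.97² = 3.4089
Covariances σ_ij = r_ij · s_i · s_j:
  σ(Item 1,Item 2) = 0.53 × 0.82 × 1.34 = 0.5824
  σ(Item 1,Item 3) = 0.69 × 0.82 × 0.97 = 0.5488
  σ(Item 2,Item 3) = 0.70 × 1.34 × 0.97 = 0.9099
σ²_T = Σσ²ᵢ + 2·Σσ_ij = 3.4089 + 2 × 2.0411 = 7.4911
α = (3/2)·(1 − 3.4089/7.4911) = 0.817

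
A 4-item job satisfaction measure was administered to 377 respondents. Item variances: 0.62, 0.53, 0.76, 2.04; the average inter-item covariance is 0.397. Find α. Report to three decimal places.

α = 0.729

Σσᵢ² = 0.62 + 0.53 + 0.76 + 2.04 = 3.95
Sum of the 6 distinct covariances = 6 × 0.397 = 2.382
σ²_total = Σσᵢ² + 2·Σcov = 3.95 + 2 × 2.382 = 8.714
α = (4/3)·(1 − 3.95/8.714) = 0.729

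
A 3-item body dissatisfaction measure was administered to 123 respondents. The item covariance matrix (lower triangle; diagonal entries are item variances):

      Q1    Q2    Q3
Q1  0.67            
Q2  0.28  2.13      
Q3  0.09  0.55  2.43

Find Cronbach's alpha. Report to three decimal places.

Σσ²ᵢ = 0.67 + 2.13 + 2.43 = 5.23
Sum of the distinct covariances = 0.92
total variance = 5.23 + 2 × 0.92 = 7.07
α = (k/(k−1))·(1 − Σσ²ᵢ/total variance) = (3/2)·(1 − 5.23/7.07) = 0.390

α = 0.390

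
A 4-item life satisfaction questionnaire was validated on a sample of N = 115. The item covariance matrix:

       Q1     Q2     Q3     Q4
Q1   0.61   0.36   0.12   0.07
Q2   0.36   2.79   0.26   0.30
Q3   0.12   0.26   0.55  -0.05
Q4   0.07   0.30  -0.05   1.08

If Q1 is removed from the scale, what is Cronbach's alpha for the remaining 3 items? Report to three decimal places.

Cronbach's alpha = 0.281

Remaining items: Q2, Q3, Q4 (k = 3).
Σσ²ᵢ = 2.79 + 0.55 + 1.08 = 4.42
Var(T) = 4.42 + 2 × 0.51 = 5.44
α (item deleted) = (3/2)·(1 − 4.42/5.44) = 0.281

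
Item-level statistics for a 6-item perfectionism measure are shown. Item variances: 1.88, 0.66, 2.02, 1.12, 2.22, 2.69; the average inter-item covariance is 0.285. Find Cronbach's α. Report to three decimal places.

sum of item variances = 1.88 + 0.66 + 2.02 + 1.12 + 2.22 + 2.69 = 10.59
Sum of the 15 distinct covariances = 15 × 0.285 = 4.275
σ²_T = sum of item variances + 2·Σcov = 10.59 + 2 × 4.275 = 19.140
α = (6/5)·(1 − 10.59/19.140) = 0.536

Cronbach's α = 0.536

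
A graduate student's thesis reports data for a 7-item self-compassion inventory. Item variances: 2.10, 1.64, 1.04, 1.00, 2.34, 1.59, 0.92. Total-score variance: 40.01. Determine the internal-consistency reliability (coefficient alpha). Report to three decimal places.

coefficient alpha = 0.857

Σσᵢ² = 2.10 + 1.64 + 1.04 + 1.00 + 2.34 + 1.59 + 0.92 = 10.63
α = (k/(k−1))·(1 − Σσᵢ²/σ²_T) = (7/6)·(1 − 10.63/40.01) = 0.857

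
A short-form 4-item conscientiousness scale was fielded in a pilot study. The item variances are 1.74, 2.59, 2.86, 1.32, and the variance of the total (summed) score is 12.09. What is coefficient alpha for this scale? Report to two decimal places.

Σσ²ᵢ = 1.74 + 2.59 + 2.86 + 1.32 = 8.51
α = (k/(k−1))·(1 − Σσ²ᵢ/σ²_total) = (4/3)·(1 − 8.51/12.09) = 0.39

coefficient alpha = 0.39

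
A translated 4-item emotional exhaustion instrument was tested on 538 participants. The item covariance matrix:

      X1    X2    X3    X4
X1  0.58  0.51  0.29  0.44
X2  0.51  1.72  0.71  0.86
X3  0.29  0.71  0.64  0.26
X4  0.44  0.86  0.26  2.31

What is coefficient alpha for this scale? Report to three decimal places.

Σσᵢ² = 0.58 + 1.72 + 0.64 + 2.31 = 5.25
Sum of off-diagonal covariances = 3.07
σ²_T = 5.25 + 2 × 3.07 = 11.39
α = (k/(k−1))·(1 − Σσᵢ²/σ²_T) = (4/3)·(1 − 5.25/11.39) = 0.719

coefficient alpha = 0.719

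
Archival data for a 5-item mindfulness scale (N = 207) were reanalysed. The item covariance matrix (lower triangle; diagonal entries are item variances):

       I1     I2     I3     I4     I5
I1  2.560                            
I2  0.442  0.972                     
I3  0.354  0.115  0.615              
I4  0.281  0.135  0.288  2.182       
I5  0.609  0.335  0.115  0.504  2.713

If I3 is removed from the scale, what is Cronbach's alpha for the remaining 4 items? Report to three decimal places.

Cronbach's alpha = 0.472

Remaining items: I1, I2, I4, I5 (k = 4).
sum of item variances = 2.560 + 0.972 + 2.182 + 2.713 = 8.427
Var(T) = 8.427 + 2 × 2.306 = 13.039
α (item deleted) = (4/3)·(1 − 8.427/13.039) = 0.472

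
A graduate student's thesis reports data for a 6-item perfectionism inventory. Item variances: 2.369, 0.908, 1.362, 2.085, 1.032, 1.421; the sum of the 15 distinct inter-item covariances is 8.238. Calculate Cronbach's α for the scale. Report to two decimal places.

Cronbach's α = 0.77

ΣVar(i) = 2.369 + 0.908 + 1.362 + 2.085 + 1.032 + 1.421 = 9.177
Sum of distinct covariances = 8.238
Var(T) = ΣVar(i) + 2·Σcov = 9.177 + 2 × 8.238 = 25.653
α = (6/5)·(1 − 9.177/25.653) = 0.77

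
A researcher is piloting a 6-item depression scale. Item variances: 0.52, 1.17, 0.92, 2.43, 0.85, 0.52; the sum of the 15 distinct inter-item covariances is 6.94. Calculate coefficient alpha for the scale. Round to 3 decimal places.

coefficient alpha = 0.821

Σσ²ᵢ = 0.52 + 1.17 + 0.92 + 2.43 + 0.85 + 0.52 = 6.41
Sum of distinct covariances = 6.94
total variance = Σσ²ᵢ + 2·Σcov = 6.41 + 2 × 6.94 = 20.29
α = (6/5)·(1 − 6.41/20.29) = 0.821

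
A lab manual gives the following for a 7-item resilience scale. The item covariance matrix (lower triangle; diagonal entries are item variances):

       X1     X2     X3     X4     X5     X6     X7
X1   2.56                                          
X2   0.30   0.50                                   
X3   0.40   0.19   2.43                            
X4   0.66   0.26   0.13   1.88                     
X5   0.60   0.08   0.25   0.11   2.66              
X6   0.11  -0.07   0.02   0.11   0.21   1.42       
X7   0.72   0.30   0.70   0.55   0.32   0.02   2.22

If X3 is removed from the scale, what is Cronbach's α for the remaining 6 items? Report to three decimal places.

Remaining items: X1, X2, X4, X5, X6, X7 (k = 6).
ΣVar(i) = 2.56 + 0.50 + 1.88 + 2.66 + 1.42 + 2.22 = 11.24
σ²_T = 11.24 + 2 × 4.28 = 19.80
α (item deleted) = (6/5)·(1 − 11.24/19.80) = 0.519

α = 0.519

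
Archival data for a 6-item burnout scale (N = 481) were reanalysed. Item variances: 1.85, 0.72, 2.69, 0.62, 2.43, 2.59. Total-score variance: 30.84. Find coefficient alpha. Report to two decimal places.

coefficient alpha = 0.78

ΣVar(i) = 1.85 + 0.72 + 2.69 + 0.62 + 2.43 + 2.59 = 10.90
α = (k/(k−1))·(1 − ΣVar(i)/σ²_T) = (6/5)·(1 − 10.90/30.84) = 0.78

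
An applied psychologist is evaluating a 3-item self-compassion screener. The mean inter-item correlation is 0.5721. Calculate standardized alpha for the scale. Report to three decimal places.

standardized alpha = 0.800

Standardized α = k·r̄ / (1 + (k−1)·r̄) = 3 × 0.5721 / (1 + 2 × 0.5721)
  = 1.7163 / 2.1442 = 0.800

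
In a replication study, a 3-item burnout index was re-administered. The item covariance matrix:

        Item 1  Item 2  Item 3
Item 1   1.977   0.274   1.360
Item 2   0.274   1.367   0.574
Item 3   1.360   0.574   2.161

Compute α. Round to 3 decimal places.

α = 0.668

sum of item variances = 1.977 + 1.367 + 2.161 = 5.505
Σ_{i<j} σ_ij = 2.208
σ²_total = 5.505 + 2 × 2.208 = 9.921
α = (k/(k−1))·(1 − sum of item variances/σ²_total) = (3/2)·(1 − 5.505/9.921) = 0.668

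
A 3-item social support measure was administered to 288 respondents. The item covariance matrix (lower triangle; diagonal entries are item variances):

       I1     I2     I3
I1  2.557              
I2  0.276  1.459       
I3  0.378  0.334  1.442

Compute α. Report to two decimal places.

Σσ²ᵢ = 2.557 + 1.459 + 1.442 = 5.458
Σ_{i<j} σ_ij = 0.988
Var(T) = 5.458 + 2 × 0.988 = 7.434
α = (k/(k−1))·(1 − Σσ²ᵢ/Var(T)) = (3/2)·(1 − 5.458/7.434) = 0.40

α = 0.40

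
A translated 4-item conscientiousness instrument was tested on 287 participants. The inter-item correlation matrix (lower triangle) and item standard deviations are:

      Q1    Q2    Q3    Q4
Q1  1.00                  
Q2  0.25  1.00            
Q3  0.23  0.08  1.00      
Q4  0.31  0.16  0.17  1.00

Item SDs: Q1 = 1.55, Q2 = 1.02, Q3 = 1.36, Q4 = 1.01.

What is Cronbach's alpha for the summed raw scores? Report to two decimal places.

Σσ²ᵢ = 1.55² + 1.02² + 1.36² + 1.01² = 6.3126
Covariances σ_ij = r_ij · s_i · s_j:
  σ(Q1,Q2) = 0.25 × 1.55 × 1.02 = 0.3953
  σ(Q1,Q3) = 0.23 × 1.55 × 1.36 = 0.4848
  σ(Q1,Q4) = 0.31 × 1.55 × 1.01 = 0.4853
  σ(Q2,Q3) = 0.08 × 1.02 × 1.36 = 0.1110
  σ(Q2,Q4) = 0.16 × 1.02 × 1.01 = 0.1648
  σ(Q3,Q4) = 0.17 × 1.36 × 1.01 = 0.2335
σ²_T = Σσ²ᵢ + 2·Σσ_ij = 6.3126 + 2 × 1.8747 = 10.0620
α = (4/3)·(1 − 6.3126/10.0620) = 0.50

Cronbach's alpha = 0.50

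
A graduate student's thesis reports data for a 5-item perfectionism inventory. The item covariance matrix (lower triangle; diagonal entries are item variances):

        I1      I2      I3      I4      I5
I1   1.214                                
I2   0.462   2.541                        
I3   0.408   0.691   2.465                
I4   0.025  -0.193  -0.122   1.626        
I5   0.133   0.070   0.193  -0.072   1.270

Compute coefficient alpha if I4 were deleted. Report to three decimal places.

Remaining items: I1, I2, I3, I5 (k = 4).
Σσᵢ² = 1.214 + 2.541 + 2.465 + 1.270 = 7.490
total variance = 7.490 + 2 × 1.957 = 11.404
α (item deleted) = (4/3)·(1 − 7.490/11.404) = 0.458

α = 0.458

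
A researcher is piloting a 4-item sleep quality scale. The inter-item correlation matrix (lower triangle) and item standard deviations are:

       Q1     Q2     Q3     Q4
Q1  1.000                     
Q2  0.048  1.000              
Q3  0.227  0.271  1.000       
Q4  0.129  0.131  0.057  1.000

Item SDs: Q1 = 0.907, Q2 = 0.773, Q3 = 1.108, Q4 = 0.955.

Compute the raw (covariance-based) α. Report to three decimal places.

α = 0.400

Σσ²ᵢ = 0.907² + 0.773² + 1.108² + 0.955² = 3.5599
Covariances σ_ij = r_ij · s_i · s_j:
  σ(Q1,Q2) = 0.048 × 0.907 × 0.773 = 0.0337
  σ(Q1,Q3) = 0.227 × 0.907 × 1.108 = 0.2281
  σ(Q1,Q4) = 0.129 × 0.907 × 0.955 = 0.1117
  σ(Q2,Q3) = 0.271 × 0.773 × 1.108 = 0.2321
  σ(Q2,Q4) = 0.131 × 0.773 × 0.955 = 0.0967
  σ(Q3,Q4) = 0.057 × 1.108 × 0.955 = 0.0603
σ²_T = Σσ²ᵢ + 2·Σσ_ij = 3.5599 + 2 × 0.7626 = 5.0851
α = (4/3)·(1 − 3.5599/5.0851) = 0.400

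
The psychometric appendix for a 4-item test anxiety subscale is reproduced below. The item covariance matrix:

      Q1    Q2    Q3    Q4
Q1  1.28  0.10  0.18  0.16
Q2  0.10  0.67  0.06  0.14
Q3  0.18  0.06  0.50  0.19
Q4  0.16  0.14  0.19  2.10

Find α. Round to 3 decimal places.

α = 0.356

sum of item variances = 1.28 + 0.67 + 0.50 + 2.10 = 4.55
Σ_{i<j} σ_ij = 0.83
σ²_T = 4.55 + 2 × 0.83 = 6.21
α = (k/(k−1))·(1 − sum of item variances/σ²_T) = (4/3)·(1 − 4.55/6.21) = 0.356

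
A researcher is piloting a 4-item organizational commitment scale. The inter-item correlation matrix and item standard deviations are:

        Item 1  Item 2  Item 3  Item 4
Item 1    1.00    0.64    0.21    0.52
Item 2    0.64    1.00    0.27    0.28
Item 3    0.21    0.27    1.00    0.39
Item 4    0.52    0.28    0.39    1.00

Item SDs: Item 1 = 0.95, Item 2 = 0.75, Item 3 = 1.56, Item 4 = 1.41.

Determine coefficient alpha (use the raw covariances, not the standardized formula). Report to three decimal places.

coefficient alpha = 0.666

Σσ²ᵢ = 0.95² + 0.75² + 1.56² + 1.41² = 5.8867
Covariances σ_ij = r_ij · s_i · s_j:
  σ(Item 1,Item 2) = 0.64 × 0.95 × 0.75 = 0.4560
  σ(Item 1,Item 3) = 0.21 × 0.95 × 1.56 = 0.3112
  σ(Item 1,Item 4) = 0.52 × 0.95 × 1.41 = 0.6965
  σ(Item 2,Item 3) = 0.27 × 0.75 × 1.56 = 0.3159
  σ(Item 2,Item 4) = 0.28 × 0.75 × 1.41 = 0.2961
  σ(Item 3,Item 4) = 0.39 × 1.56 × 1.41 = 0.8578
σ²_T = Σσ²ᵢ + 2·Σσ_ij = 5.8867 + 2 × 2.9335 = 11.7537
α = (4/3)·(1 − 5.8867/11.7537) = 0.666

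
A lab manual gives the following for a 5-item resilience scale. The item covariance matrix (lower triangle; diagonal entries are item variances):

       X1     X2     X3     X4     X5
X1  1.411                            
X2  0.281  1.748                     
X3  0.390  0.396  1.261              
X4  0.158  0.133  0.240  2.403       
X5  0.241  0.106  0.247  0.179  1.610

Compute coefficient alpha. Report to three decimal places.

coefficient alpha = 0.450

sum of item variances = 1.411 + 1.748 + 1.261 + 2.403 + 1.610 = 8.433
Σ_{i<j} σ_ij = 2.371
Var(T) = 8.433 + 2 × 2.371 = 13.175
α = (k/(k−1))·(1 − sum of item variances/Var(T)) = (5/4)·(1 − 8.433/13.175) = 0.450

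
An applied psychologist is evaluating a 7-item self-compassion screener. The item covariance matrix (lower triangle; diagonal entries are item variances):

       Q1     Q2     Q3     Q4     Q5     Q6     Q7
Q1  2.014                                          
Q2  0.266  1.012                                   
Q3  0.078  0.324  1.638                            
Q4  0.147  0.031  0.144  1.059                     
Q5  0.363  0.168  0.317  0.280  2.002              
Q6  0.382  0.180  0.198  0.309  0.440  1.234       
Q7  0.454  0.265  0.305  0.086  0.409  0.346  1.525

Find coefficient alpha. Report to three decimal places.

ΣVar(i) = 2.014 + 1.012 + 1.638 + 1.059 + 2.002 + 1.234 + 1.525 = 10.484
Σ_{i<j} σ_ij = 5.492
σ²_T = 10.484 + 2 × 5.492 = 21.468
α = (k/(k−1))·(1 − ΣVar(i)/σ²_T) = (7/6)·(1 − 10.484/21.468) = 0.597

coefficient alpha = 0.597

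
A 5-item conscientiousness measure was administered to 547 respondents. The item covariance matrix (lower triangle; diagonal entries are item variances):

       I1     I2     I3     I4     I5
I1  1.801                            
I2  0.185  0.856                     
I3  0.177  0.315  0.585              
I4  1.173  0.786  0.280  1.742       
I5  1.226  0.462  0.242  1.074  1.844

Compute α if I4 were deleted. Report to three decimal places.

α = 0.675

Remaining items: I1, I2, I3, I5 (k = 4).
sum of item variances = 1.801 + 0.856 + 0.585 + 1.844 = 5.086
σ²_T = 5.086 + 2 × 2.607 = 10.300
α (item deleted) = (4/3)·(1 − 5.086/10.300) = 0.675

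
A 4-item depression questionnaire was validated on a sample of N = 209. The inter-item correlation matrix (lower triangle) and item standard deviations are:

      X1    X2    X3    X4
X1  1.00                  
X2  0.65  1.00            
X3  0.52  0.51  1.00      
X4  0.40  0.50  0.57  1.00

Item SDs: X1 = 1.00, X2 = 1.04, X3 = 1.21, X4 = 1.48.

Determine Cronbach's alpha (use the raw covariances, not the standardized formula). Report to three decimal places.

Cronbach's alpha = 0.802

Σσ²ᵢ = 1.00² + 1.04² + 1.21² + 1.48² = 5.7361
Covariances σ_ij = r_ij · s_i · s_j:
  σ(X1,X2) = 0.65 × 1.00 × 1.04 = 0.6760
  σ(X1,X3) = 0.52 × 1.00 × 1.21 = 0.6292
  σ(X1,X4) = 0.40 × 1.00 × 1.48 = 0.5920
  σ(X2,X3) = 0.51 × 1.04 × 1.21 = 0.6418
  σ(X2,X4) = 0.50 × 1.04 × 1.48 = 0.7696
  σ(X3,X4) = 0.57 × 1.21 × 1.48 = 1.0208
σ²_T = Σσ²ᵢ + 2·Σσ_ij = 5.7361 + 2 × 4.3294 = 14.3949
α = (4/3)·(1 − 5.7361/14.3949) = 0.802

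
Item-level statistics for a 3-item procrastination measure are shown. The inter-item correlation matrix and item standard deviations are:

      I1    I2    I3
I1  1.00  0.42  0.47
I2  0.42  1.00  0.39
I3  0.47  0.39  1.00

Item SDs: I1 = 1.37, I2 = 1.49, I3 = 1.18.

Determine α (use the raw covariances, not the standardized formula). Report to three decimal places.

α = 0.684

Σσ²ᵢ = 1.37² + 1.49² + 1.18² = 5.4894
Covariances σ_ij = r_ij · s_i · s_j:
  σ(I1,I2) = 0.42 × 1.37 × 1.49 = 0.8573
  σ(I1,I3) = 0.47 × 1.37 × 1.18 = 0.7598
  σ(I2,I3) = 0.39 × 1.49 × 1.18 = 0.6857
σ²_T = Σσ²ᵢ + 2·Σσ_ij = 5.4894 + 2 × 2.3028 = 10.0950
α = (3/2)·(1 − 5.4894/10.0950) = 0.684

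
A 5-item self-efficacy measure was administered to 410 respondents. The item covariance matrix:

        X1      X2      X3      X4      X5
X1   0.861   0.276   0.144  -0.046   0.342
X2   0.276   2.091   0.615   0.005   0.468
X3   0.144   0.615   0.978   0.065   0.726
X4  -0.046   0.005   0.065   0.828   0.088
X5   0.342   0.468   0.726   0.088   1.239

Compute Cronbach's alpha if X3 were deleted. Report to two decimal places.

Cronbach's alpha = 0.41

Remaining items: X1, X2, X4, X5 (k = 4).
ΣVar(i) = 0.861 + 2.091 + 0.828 + 1.239 = 5.019
σ²_total = 5.019 + 2 × 1.133 = 7.285
α (item deleted) = (4/3)·(1 − 5.019/7.285) = 0.41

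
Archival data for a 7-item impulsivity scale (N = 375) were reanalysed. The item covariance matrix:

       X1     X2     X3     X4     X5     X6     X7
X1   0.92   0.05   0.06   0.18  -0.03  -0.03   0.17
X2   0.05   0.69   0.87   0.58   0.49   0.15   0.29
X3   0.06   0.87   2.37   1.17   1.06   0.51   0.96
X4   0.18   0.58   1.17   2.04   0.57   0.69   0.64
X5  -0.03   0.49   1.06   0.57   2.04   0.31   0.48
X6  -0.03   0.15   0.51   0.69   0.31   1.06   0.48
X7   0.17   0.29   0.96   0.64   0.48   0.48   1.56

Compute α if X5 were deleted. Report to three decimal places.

α = 0.733

Remaining items: X1, X2, X3, X4, X6, X7 (k = 6).
Σσ²ᵢ = 0.92 + 0.69 + 2.37 + 2.04 + 1.06 + 1.56 = 8.64
σ²_total = 8.64 + 2 × 6.77 = 22.18
α (item deleted) = (6/5)·(1 − 8.64/22.18) = 0.733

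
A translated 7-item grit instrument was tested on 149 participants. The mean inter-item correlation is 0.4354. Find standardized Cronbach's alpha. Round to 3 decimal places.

Standardized α = k·r̄ / (1 + (k−1)·r̄) = 7 × 0.4354 / (1 + 6 × 0.4354)
  = 3.0478 / 3.6124 = 0.844

standardized Cronbach's alpha = 0.844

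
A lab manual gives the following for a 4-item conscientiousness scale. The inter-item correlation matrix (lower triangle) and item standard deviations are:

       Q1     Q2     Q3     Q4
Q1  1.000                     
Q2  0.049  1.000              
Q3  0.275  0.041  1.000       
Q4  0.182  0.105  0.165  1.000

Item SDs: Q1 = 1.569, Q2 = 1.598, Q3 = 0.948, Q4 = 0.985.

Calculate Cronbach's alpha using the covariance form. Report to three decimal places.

Σσ²ᵢ = 1.569² + 1.598² + 0.948² + 0.985² = 6.8843
Covariances σ_ij = r_ij · s_i · s_j:
  σ(Q1,Q2) = 0.049 × 1.569 × 1.598 = 0.1229
  σ(Q1,Q3) = 0.275 × 1.569 × 0.948 = 0.4090
  σ(Q1,Q4) = 0.182 × 1.569 × 0.985 = 0.2813
  σ(Q2,Q3) = 0.041 × 1.598 × 0.948 = 0.0621
  σ(Q2,Q4) = 0.105 × 1.598 × 0.985 = 0.1653
  σ(Q3,Q4) = 0.165 × 0.948 × 0.985 = 0.1541
σ²_T = Σσ²ᵢ + 2·Σσ_ij = 6.8843 + 2 × 1.1947 = 9.2737
α = (4/3)·(1 − 6.8843/9.2737) = 0.344

Cronbach's alpha = 0.344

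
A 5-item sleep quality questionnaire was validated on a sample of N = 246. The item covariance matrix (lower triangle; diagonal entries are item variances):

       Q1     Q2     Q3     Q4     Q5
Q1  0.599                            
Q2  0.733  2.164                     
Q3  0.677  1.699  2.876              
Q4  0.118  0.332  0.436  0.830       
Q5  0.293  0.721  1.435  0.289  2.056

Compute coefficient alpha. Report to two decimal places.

α = 0.77

sum of item variances = 0.599 + 2.164 + 2.876 + 0.830 + 2.056 = 8.525
Sum of the distinct covariances = 6.733
total variance = 8.525 + 2 × 6.733 = 21.991
α = (k/(k−1))·(1 − sum of item variances/total variance) = (5/4)·(1 − 8.525/21.991) = 0.77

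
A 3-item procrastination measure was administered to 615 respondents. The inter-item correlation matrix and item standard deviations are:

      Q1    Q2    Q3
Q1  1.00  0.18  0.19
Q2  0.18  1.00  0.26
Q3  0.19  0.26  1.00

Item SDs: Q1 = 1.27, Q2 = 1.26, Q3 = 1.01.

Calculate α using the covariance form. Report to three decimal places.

Σσ²ᵢ = 1.27² + 1.26² + 1.01² = 4.2206
Covariances σ_ij = r_ij · s_i · s_j:
  σ(Q1,Q2) = 0.18 × 1.27 × 1.26 = 0.2880
  σ(Q1,Q3) = 0.19 × 1.27 × 1.01 = 0.2437
  σ(Q2,Q3) = 0.26 × 1.26 × 1.01 = 0.3309
σ²_T = Σσ²ᵢ + 2·Σσ_ij = 4.2206 + 2 × 0.8626 = 5.9458
α = (3/2)·(1 − 4.2206/5.9458) = 0.435

α = 0.435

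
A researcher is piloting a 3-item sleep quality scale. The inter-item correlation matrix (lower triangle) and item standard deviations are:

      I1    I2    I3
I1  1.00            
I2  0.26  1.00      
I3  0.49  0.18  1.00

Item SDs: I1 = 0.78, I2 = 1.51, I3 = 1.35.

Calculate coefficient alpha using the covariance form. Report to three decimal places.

α = 0.503

Σσ²ᵢ = 0.78² + 1.51² + 1.35² = 4.7110
Covariances σ_ij = r_ij · s_i · s_j:
  σ(I1,I2) = 0.26 × 0.78 × 1.51 = 0.3062
  σ(I1,I3) = 0.49 × 0.78 × 1.35 = 0.5160
  σ(I2,I3) = 0.18 × 1.51 × 1.35 = 0.3669
σ²_T = Σσ²ᵢ + 2·Σσ_ij = 4.7110 + 2 × 1.1891 = 7.0892
α = (3/2)·(1 − 4.7110/7.0892) = 0.503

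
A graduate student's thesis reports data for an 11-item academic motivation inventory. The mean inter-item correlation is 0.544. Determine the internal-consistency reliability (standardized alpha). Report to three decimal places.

standardized alpha = 0.929

Standardized α = k·r̄ / (1 + (k−1)·r̄) = 11 × 0.544 / (1 + 10 × 0.544)
  = 5.9840 / 6.4400 = 0.929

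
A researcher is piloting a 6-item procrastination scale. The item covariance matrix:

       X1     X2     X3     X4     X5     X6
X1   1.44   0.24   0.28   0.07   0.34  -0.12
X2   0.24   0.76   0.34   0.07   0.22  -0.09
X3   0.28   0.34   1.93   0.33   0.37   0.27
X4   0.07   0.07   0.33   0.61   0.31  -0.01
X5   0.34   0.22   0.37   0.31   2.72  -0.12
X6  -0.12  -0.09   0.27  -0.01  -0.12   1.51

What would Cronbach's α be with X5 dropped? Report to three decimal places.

Cronbach's α = 0.383

Remaining items: X1, X2, X3, X4, X6 (k = 5).
Σσᵢ² = 1.44 + 0.76 + 1.93 + 0.61 + 1.51 = 6.25
total variance = 6.25 + 2 × 1.38 = 9.01
α (item deleted) = (5/4)·(1 − 6.25/9.01) = 0.383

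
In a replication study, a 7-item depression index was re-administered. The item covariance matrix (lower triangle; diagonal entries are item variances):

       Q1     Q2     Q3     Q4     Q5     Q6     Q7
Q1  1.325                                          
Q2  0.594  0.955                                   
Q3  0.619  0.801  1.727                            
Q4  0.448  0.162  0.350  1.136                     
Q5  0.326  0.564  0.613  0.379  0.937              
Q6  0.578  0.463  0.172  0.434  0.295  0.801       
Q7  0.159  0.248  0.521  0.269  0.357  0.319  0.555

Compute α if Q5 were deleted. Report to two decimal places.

Remaining items: Q1, Q2, Q3, Q4, Q6, Q7 (k = 6).
sum of item variances = 1.325 + 0.955 + 1.727 + 1.136 + 0.801 + 0.555 = 6.499
σ²_total = 6.499 + 2 × 6.137 = 18.773
α (item deleted) = (6/5)·(1 − 6.499/18.773) = 0.78

α = 0.78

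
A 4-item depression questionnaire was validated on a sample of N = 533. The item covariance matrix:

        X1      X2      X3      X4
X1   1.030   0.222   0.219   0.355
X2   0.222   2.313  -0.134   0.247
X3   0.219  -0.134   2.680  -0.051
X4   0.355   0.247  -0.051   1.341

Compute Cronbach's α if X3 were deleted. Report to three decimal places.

Remaining items: X1, X2, X4 (k = 3).
Σσ²ᵢ = 1.030 + 2.313 + 1.341 = 4.684
Var(T) = 4.684 + 2 × 0.824 = 6.332
α (item deleted) = (3/2)·(1 − 4.684/6.332) = 0.390

α = 0.390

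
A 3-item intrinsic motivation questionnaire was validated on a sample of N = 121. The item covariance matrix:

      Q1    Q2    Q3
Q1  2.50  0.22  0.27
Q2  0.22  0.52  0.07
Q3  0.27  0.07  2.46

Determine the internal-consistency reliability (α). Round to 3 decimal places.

Σσ²ᵢ = 2.50 + 0.52 + 2.46 = 5.48
Sum of off-diagonal covariances = 0.56
σ²_total = 5.48 + 2 × 0.56 = 6.60
α = (k/(k−1))·(1 − Σσ²ᵢ/σ²_total) = (3/2)·(1 − 5.48/6.60) = 0.255

α = 0.255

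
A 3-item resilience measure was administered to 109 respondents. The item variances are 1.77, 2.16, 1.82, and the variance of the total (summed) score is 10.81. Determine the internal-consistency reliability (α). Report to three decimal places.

α = 0.702

ΣVar(i) = 1.77 + 2.16 + 1.82 = 5.75
α = (k/(k−1))·(1 − ΣVar(i)/Var(T)) = (3/2)·(1 − 5.75/10.81) = 0.702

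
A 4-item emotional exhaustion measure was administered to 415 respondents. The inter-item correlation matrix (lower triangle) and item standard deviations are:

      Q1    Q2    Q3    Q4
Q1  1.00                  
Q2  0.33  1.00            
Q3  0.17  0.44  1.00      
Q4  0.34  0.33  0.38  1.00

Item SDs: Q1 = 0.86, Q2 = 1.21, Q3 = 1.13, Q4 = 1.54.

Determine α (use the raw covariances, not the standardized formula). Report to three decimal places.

α = 0.656

Σσ²ᵢ = 0.86² + 1.21² + 1.13² + 1.54² = 5.8522
Covariances σ_ij = r_ij · s_i · s_j:
  σ(Q1,Q2) = 0.33 × 0.86 × 1.21 = 0.3434
  σ(Q1,Q3) = 0.17 × 0.86 × 1.13 = 0.1652
  σ(Q1,Q4) = 0.34 × 0.86 × 1.54 = 0.4503
  σ(Q2,Q3) = 0.44 × 1.21 × 1.13 = 0.6016
  σ(Q2,Q4) = 0.33 × 1.21 × 1.54 = 0.6149
  σ(Q3,Q4) = 0.38 × 1.13 × 1.54 = 0.6613
σ²_T = Σσ²ᵢ + 2·Σσ_ij = 5.8522 + 2 × 2.8367 = 11.5256
α = (4/3)·(1 − 5.8522/11.5256) = 0.656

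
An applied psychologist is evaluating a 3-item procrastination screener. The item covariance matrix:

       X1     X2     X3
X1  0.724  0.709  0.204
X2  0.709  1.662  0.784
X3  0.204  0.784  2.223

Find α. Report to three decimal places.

Σσ²ᵢ = 0.724 + 1.662 + 2.223 = 4.609
Σ_{i<j} σ_ij = 1.697
σ²_total = 4.609 + 2 × 1.697 = 8.003
α = (k/(k−1))·(1 − Σσ²ᵢ/σ²_total) = (3/2)·(1 − 4.609/8.003) = 0.636

α = 0.636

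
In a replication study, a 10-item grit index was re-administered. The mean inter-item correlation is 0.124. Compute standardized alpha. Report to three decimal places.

standardized alpha = 0.586

Standardized α = k·r̄ / (1 + (k−1)·r̄) = 10 × 0.124 / (1 + 9 × 0.124)
  = 1.2400 / 2.1160 = 0.586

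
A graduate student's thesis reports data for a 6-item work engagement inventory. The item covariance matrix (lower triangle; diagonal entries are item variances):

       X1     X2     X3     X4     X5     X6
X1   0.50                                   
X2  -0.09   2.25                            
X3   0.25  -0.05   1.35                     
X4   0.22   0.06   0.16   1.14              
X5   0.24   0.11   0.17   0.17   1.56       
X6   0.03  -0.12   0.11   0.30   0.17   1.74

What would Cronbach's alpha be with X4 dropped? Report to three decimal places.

Remaining items: X1, X2, X3, X5, X6 (k = 5).
sum of item variances = 0.50 + 2.25 + 1.35 + 1.56 + 1.74 = 7.40
σ²_total = 7.40 + 2 × 0.82 = 9.04
α (item deleted) = (5/4)·(1 − 7.40/9.04) = 0.227

α = 0.227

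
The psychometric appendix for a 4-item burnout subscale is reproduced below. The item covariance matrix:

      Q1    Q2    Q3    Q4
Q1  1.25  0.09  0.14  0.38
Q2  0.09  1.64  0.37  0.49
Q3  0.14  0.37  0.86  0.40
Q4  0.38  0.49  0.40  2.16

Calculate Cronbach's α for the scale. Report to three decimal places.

α = 0.517

ΣVar(i) = 1.25 + 1.64 + 0.86 + 2.16 = 5.91
Sum of off-diagonal covariances = 1.87
σ²_total = 5.91 + 2 × 1.87 = 9.65
α = (k/(k−1))·(1 − ΣVar(i)/σ²_total) = (4/3)·(1 − 5.91/9.65) = 0.517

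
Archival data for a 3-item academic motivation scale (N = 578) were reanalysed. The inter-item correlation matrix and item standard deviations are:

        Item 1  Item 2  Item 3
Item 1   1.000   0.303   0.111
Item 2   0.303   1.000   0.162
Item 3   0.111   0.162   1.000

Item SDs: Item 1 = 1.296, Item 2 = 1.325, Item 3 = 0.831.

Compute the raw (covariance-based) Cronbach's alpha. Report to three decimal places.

Σσ²ᵢ = 1.296² + 1.325² + 0.831² = 4.1258
Covariances σ_ij = r_ij · s_i · s_j:
  σ(Item 1,Item 2) = 0.303 × 1.296 × 1.325 = 0.5203
  σ(Item 1,Item 3) = 0.111 × 1.296 × 0.831 = 0.1195
  σ(Item 2,Item 3) = 0.162 × 1.325 × 0.831 = 0.1784
σ²_T = Σσ²ᵢ + 2·Σσ_ij = 4.1258 + 2 × 0.8182 = 5.7622
α = (3/2)·(1 − 4.1258/5.7622) = 0.426

α = 0.426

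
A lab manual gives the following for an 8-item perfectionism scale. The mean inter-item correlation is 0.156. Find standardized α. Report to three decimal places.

α = 0.597

Standardized α = k·r̄ / (1 + (k−1)·r̄) = 8 × 0.156 / (1 + 7 × 0.156)
  = 1.2480 / 2.0920 = 0.597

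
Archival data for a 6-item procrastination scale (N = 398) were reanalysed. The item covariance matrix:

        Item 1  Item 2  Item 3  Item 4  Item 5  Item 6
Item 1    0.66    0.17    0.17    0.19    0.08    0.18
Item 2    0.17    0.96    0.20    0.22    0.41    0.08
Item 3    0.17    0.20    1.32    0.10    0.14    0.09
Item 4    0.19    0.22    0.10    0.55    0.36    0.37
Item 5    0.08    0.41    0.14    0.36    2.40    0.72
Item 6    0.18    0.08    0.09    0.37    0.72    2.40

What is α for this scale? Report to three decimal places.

Σσ²ᵢ = 0.66 + 0.96 + 1.32 + 0.55 + 2.40 + 2.40 = 8.29
Σ_{i<j} σ_ij = 3.48
Var(T) = 8.29 + 2 × 3.48 = 15.25
α = (k/(k−1))·(1 − Σσ²ᵢ/Var(T)) = (6/5)·(1 − 8.29/15.25) = 0.548

α = 0.548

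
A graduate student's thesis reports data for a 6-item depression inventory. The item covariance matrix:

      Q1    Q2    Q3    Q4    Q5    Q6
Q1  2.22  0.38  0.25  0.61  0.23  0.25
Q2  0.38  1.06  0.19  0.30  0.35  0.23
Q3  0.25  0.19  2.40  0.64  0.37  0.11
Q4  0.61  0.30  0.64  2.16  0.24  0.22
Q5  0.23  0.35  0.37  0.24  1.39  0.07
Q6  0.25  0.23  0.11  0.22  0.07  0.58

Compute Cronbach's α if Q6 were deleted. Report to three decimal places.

Remaining items: Q1, Q2, Q3, Q4, Q5 (k = 5).
Σσ²ᵢ = 2.22 + 1.06 + 2.40 + 2.16 + 1.39 = 9.23
σ²_T = 9.23 + 2 × 3.56 = 16.35
α (item deleted) = (5/4)·(1 − 9.23/16.35) = 0.544

Cronbach's α = 0.544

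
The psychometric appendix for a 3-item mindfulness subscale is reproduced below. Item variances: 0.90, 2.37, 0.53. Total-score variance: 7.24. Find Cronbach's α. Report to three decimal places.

α = 0.713

Σσᵢ² = 0.90 + 2.37 + 0.53 = 3.80
α = (k/(k−1))·(1 − Σσᵢ²/total variance) = (3/2)·(1 − 3.80/7.24) = 0.713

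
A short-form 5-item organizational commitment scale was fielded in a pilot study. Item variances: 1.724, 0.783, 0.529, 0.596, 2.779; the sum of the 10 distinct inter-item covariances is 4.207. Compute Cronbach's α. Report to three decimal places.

Σσᵢ² = 1.724 + 0.783 + 0.529 + 0.596 + 2.779 = 6.411
Sum of distinct covariances = 4.207
σ²_T = Σσᵢ² + 2·Σcov = 6.411 + 2 × 4.207 = 14.825
α = (5/4)·(1 − 6.411/14.825) = 0.709

α = 0.709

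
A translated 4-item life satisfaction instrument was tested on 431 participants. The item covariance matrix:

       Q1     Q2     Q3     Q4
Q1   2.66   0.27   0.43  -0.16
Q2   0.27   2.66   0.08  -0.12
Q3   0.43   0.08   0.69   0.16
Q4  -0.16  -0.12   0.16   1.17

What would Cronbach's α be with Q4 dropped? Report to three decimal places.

Remaining items: Q1, Q2, Q3 (k = 3).
ΣVar(i) = 2.66 + 2.66 + 0.69 = 6.01
σ²_T = 6.01 + 2 × 0.78 = 7.57
α (item deleted) = (3/2)·(1 − 6.01/7.57) = 0.309

Cronbach's α = 0.309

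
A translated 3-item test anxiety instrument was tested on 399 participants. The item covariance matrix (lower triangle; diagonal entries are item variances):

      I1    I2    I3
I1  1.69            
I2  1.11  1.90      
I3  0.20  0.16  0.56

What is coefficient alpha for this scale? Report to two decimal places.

α = 0.62

ΣVar(i) = 1.69 + 1.90 + 0.56 = 4.15
Sum of the distinct covariances = 1.47
σ²_T = 4.15 + 2 × 1.47 = 7.09
α = (k/(k−1))·(1 − ΣVar(i)/σ²_T) = (3/2)·(1 − 4.15/7.09) = 0.62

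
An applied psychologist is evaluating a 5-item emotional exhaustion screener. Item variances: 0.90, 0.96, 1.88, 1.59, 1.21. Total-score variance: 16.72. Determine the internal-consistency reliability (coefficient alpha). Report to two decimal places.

Σσ²ᵢ = 0.90 + 0.96 + 1.88 + 1.59 + 1.21 = 6.54
α = (k/(k−1))·(1 − Σσ²ᵢ/σ²_T) = (5/4)·(1 − 6.54/16.72) = 0.76

α = 0.76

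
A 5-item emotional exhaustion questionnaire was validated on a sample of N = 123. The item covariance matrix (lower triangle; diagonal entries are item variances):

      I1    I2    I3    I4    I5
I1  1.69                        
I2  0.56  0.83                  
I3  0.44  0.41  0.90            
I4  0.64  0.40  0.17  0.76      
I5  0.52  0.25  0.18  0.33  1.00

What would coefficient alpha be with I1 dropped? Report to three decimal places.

Remaining items: I2, I3, I4, I5 (k = 4).
sum of item variances = 0.83 + 0.90 + 0.76 + 1.00 = 3.49
σ²_total = 3.49 + 2 × 1.74 = 6.97
α (item deleted) = (4/3)·(1 − 3.49/6.97) = 0.666

α = 0.666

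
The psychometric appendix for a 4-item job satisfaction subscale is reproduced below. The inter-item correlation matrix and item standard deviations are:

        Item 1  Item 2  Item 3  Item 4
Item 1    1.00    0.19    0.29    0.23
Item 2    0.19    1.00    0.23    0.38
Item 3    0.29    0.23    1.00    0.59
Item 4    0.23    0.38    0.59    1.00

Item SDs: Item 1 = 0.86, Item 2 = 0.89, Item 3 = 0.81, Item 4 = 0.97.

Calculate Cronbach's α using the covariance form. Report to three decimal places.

Σσ²ᵢ = 0.86² + 0.89² + 0.81² + 0.97² = 3.1287
Covariances σ_ij = r_ij · s_i · s_j:
  σ(Item 1,Item 2) = 0.19 × 0.86 × 0.89 = 0.1454
  σ(Item 1,Item 3) = 0.29 × 0.86 × 0.81 = 0.2020
  σ(Item 1,Item 4) = 0.23 × 0.86 × 0.97 = 0.1919
  σ(Item 2,Item 3) = 0.23 × 0.89 × 0.81 = 0.1658
  σ(Item 2,Item 4) = 0.38 × 0.89 × 0.97 = 0.3281
  σ(Item 3,Item 4) = 0.59 × 0.81 × 0.97 = 0.4636
σ²_T = Σσ²ᵢ + 2·Σσ_ij = 3.1287 + 2 × 1.4968 = 6.1223
α = (4/3)·(1 − 3.1287/6.1223) = 0.652

α = 0.652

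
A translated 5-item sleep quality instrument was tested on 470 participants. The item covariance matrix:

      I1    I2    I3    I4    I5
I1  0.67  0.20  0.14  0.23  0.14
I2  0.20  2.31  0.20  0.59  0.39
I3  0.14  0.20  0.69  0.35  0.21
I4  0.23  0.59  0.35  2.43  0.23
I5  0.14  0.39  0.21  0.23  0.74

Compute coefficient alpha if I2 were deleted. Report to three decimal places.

α = 0.486

Remaining items: I1, I3, I4, I5 (k = 4).
sum of item variances = 0.67 + 0.69 + 2.43 + 0.74 = 4.53
σ²_T = 4.53 + 2 × 1.30 = 7.13
α (item deleted) = (4/3)·(1 − 4.53/7.13) = 0.486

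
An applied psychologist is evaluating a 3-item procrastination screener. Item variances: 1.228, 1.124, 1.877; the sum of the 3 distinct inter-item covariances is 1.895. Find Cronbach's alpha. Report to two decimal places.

α = 0.71

ΣVar(i) = 1.228 + 1.124 + 1.877 = 4.229
Sum of distinct covariances = 1.895
σ²_T = ΣVar(i) + 2·Σcov = 4.229 + 2 × 1.895 = 8.019
α = (3/2)·(1 − 4.229/8.019) = 0.71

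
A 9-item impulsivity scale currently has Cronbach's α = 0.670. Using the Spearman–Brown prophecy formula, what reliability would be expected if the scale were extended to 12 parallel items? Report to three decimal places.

Length factor m = 12/9 = 1.3333
α' = m·α / (1 + (m−1)·α)
   = 12/9 × 0.670 / (1 + (12/9 − 1) × 0.670)
   = 0.8933 / 1.2233 = 0.730

predicted reliability = 0.730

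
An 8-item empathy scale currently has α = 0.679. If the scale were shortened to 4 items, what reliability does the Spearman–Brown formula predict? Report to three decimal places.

Length factor m = 4/8 = 0.5000
α' = m·α / (1 − (1−m)·α)
   = 4/8 × 0.679 / (1 − (1 − 4/8) × 0.679)
   = 0.3395 / 0.6605 = 0.514

predicted reliability = 0.514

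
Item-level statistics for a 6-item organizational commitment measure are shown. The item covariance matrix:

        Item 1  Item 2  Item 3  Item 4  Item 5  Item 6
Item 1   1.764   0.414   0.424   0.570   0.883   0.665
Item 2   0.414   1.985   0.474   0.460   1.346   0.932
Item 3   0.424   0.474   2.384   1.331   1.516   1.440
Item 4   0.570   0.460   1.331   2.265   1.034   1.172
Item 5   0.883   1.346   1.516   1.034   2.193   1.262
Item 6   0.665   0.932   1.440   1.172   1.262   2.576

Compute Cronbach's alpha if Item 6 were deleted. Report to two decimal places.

Remaining items: Item 1, Item 2, Item 3, Item 4, Item 5 (k = 5).
ΣVar(i) = 1.764 + 1.985 + 2.384 + 2.265 + 2.193 = 10.591
σ²_total = 10.591 + 2 × 8.452 = 27.495
α (item deleted) = (5/4)·(1 − 10.591/27.495) = 0.77

Cronbach's alpha = 0.77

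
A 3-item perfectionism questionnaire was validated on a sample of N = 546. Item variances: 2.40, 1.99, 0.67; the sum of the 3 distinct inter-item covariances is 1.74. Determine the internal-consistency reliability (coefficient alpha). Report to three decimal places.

coefficient alpha = 0.611

Σσ²ᵢ = 2.40 + 1.99 + 0.67 = 5.06
Sum of distinct covariances = 1.74
σ²_total = Σσ²ᵢ + 2·Σcov = 5.06 + 2 × 1.74 = 8.54
α = (3/2)·(1 − 5.06/8.54) = 0.611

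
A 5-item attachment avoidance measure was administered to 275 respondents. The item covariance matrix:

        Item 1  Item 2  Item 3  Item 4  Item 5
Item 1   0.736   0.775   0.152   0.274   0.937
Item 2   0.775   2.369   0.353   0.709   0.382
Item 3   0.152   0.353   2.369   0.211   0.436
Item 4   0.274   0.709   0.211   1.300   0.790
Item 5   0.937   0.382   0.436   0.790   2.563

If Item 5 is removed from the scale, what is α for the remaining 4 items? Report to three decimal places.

Remaining items: Item 1, Item 2, Item 3, Item 4 (k = 4).
Σσᵢ² = 0.736 + 2.369 + 2.369 + 1.300 = 6.774
σ²_total = 6.774 + 2 × 2.474 = 11.722
α (item deleted) = (4/3)·(1 − 6.774/11.722) = 0.563

α = 0.563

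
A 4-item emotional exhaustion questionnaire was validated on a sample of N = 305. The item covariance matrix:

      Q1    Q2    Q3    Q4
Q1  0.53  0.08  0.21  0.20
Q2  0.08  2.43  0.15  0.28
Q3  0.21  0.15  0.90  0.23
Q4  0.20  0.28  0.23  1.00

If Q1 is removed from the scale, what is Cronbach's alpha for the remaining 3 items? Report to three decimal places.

Remaining items: Q2, Q3, Q4 (k = 3).
Σσ²ᵢ = 2.43 + 0.90 + 1.00 = 4.33
σ²_T = 4.33 + 2 × 0.66 = 5.65
α (item deleted) = (3/2)·(1 − 4.33/5.65) = 0.350

Cronbach's alpha = 0.350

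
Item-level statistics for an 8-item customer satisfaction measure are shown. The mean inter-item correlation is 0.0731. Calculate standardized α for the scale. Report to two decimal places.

α = 0.39

Standardized α = k·r̄ / (1 + (k−1)·r̄) = 8 × 0.0731 / (1 + 7 × 0.0731)
  = 0.5848 / 1.5117 = 0.39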